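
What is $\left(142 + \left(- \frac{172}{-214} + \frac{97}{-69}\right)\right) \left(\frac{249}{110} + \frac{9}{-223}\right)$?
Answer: $\frac{18977803439}{60368330} \approx 314.37$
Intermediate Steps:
$\left(142 + \left(- \frac{172}{-214} + \frac{97}{-69}\right)\right) \left(\frac{249}{110} + \frac{9}{-223}\right) = \left(142 + \left(\left(-172\right) \left(- \frac{1}{214}\right) + 97 \left(- \frac{1}{69}\right)\right)\right) \left(249 \cdot \frac{1}{110} + 9 \left(- \frac{1}{223}\right)\right) = \left(142 + \left(\frac{86}{107} - \frac{97}{69}\right)\right) \left(\frac{249}{110} - \frac{9}{223}\right) = \left(142 - \frac{4445}{7383}\right) \frac{54537}{24530} = \frac{1043941}{7383} \cdot \frac{54537}{24530} = \frac{18977803439}{60368330}$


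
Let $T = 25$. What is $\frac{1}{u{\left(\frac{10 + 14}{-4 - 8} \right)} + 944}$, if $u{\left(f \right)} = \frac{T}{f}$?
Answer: $\frac{2}{1863} \approx 0.0010735$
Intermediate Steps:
$u{\left(f \right)} = \frac{25}{f}$
$\frac{1}{u{\left(\frac{10 + 14}{-4 - 8} \right)} + 944} = \frac{1}{\frac{25}{\left(10 + 14\right) \frac{1}{-4 - 8}} + 944} = \frac{1}{\frac{25}{24 \frac{1}{-12}} + 944} = \frac{1}{\frac{25}{24 \left(- \frac{1}{12}\right)} + 944} = \frac{1}{\frac{25}{-2} + 944} = \frac{1}{25 \left(- \frac{1}{2}\right) + 944} = \frac{1}{- \frac{25}{2} + 944} = \frac{1}{\frac{1863}{2}} = \frac{2}{1863}$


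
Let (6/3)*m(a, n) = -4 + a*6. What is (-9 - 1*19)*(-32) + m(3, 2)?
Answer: 903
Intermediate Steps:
m(a, n) = -2 + 3*a (m(a, n) = (-4 + a*6)/2 = (-4 + 6*a)/2 = -2 + 3*a)
(-9 - 1*19)*(-32) + m(3, 2) = (-9 - 1*19)*(-32) + (-2 + 3*3) = (-9 - 19)*(-32) + (-2 + 9) = -28*(-32) + 7 = 896 + 7 = 903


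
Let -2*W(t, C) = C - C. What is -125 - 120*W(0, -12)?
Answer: -125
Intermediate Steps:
W(t, C) = 0 (W(t, C) = -(C - C)/2 = -1/2*0 = 0)
-125 - 120*W(0, -12) = -125 - 120*0 = -125 + 0 = -125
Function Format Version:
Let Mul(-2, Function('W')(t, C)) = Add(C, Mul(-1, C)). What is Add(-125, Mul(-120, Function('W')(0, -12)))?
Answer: -125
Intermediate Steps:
Function('W')(t, C) = 0 (Function('W')(t, C) = Mul(Rational(-1, 2), Add(C, Mul(-1, C))) = Mul(Rational(-1, 2), 0) = 0)
Add(-125, Mul(-120, Function('W')(0, -12))) = Add(-125, Mul(-120, 0)) = Add(-125, 0) = -125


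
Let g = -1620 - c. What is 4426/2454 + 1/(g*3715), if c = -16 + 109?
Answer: 4694359036/2602792155 ≈ 1.8036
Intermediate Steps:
c = 93
g = -1713 (g = -1620 - 1*93 = -1620 - 93 = -1713)
4426/2454 + 1/(g*3715) = 4426/2454 + 1/(-1713*3715) = 4426*(1/2454) - 1/1713*1/3715 = 2213/1227 - 1/6363795 = 4694359036/2602792155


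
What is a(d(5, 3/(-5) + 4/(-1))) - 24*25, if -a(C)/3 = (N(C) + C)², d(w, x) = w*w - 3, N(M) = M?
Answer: -6408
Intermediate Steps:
d(w, x) = -3 + w² (d(w, x) = w² - 3 = -3 + w²)
a(C) = -12*C² (a(C) = -3*(C + C)² = -3*4*C² = -12*C²)
a(d(5, 3/(-5) + 4/(-1))) - 24*25 = -12*(-3 + 5²)² - 24*25 = -12*(-3 + 25)² - 600 = -12*22² - 600 = -12*484 - 600 = -5808 - 600 = -6408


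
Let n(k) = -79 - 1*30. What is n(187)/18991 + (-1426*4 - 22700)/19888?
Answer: -135397039/94423252 ≈ -1.4339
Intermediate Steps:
n(k) = -109 (n(k) = -79 - 30 = -109)
n(187)/18991 + (-1426*4 - 22700)/19888 = -109/18991 + (-1426*4 - 22700)/19888 = -109*1/18991 + (-5704 - 22700)*(1/19888) = -109/18991 - 28404*1/19888 = -109/18991 - 7101/4972 = -135397039/94423252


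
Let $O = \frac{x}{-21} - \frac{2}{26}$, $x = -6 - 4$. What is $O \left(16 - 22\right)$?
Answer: $- \frac{218}{91} \approx -2.3956$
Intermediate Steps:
$x = -10$ ($x = -6 - 4 = -10$)
$O = \frac{109}{273}$ ($O = - \frac{10}{-21} - \frac{2}{26} = \left(-10\right) \left(- \frac{1}{21}\right) - \frac{1}{13} = \frac{10}{21} - \frac{1}{13} = \frac{109}{273} \approx 0.39927$)
$O \left(16 - 22\right) = \frac{109 \left(16 - 22\right)}{273} = \frac{109}{273} \left(-6\right) = - \frac{218}{91}$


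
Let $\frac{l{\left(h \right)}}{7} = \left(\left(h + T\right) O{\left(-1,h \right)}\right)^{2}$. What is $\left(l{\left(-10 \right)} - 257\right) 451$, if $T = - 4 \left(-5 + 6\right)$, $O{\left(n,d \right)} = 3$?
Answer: $5453041$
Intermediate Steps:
$T = -4$ ($T = \left(-4\right) 1 = -4$)
$l{\left(h \right)} = 7 \left(-12 + 3 h\right)^{2}$ ($l{\left(h \right)} = 7 \left(\left(h - 4\right) 3\right)^{2} = 7 \left(\left(-4 + h\right) 3\right)^{2} = 7 \left(-12 + 3 h\right)^{2}$)
$\left(l{\left(-10 \right)} - 257\right) 451 = \left(63 \left(-4 - 10\right)^{2} - 257\right) 451 = \left(63 \left(-14\right)^{2} - 257\right) 451 = \left(63 \cdot 196 - 257\right) 451 = \left(12348 - 257\right) 451 = 12091 \cdot 451 = 5453041$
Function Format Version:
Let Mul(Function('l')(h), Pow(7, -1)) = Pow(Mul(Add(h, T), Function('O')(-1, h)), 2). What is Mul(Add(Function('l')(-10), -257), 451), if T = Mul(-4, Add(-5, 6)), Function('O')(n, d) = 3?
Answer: 5453041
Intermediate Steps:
T = -4 (T = Mul(-4, 1) = -4)
Function('l')(h) = Mul(7, Pow(Add(-12, Mul(3, h)), 2)) (Function('l')(h) = Mul(7, Pow(Mul(Add(h, -4), 3), 2)) = Mul(7, Pow(Mul(Add(-4, h), 3), 2)) = Mul(7, Pow(Add(-12, Mul(3, h)), 2)))
Mul(Add(Function('l')(-10), -257), 451) = Mul(Add(Mul(63, Pow(Add(-4, -10), 2)), -257), 451) = Mul(Add(Mul(63, Pow(-14, 2)), -257), 451) = Mul(Add(Mul(63, 196), -257), 451) = Mul(Add(12348, -257), 451) = Mul(12091, 451) = 5453041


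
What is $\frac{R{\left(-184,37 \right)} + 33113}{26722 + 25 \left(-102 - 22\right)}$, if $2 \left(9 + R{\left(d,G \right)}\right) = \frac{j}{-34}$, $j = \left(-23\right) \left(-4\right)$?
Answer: $\frac{562745}{401574} \approx 1.4013$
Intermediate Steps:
$j = 92$
$R{\left(d,G \right)} = - \frac{176}{17}$ ($R{\left(d,G \right)} = -9 + \frac{92 \frac{1}{-34}}{2} = -9 + \frac{92 \left(- \frac{1}{34}\right)}{2} = -9 + \frac{1}{2} \left(- \frac{46}{17}\right) = -9 - \frac{23}{17} = - \frac{176}{17}$)
$\frac{R{\left(-184,37 \right)} + 33113}{26722 + 25 \left(-102 - 22\right)} = \frac{- \frac{176}{17} + 33113}{26722 + 25 \left(-102 - 22\right)} = \frac{562745}{17 \left(26722 + 25 \left(-124\right)\right)} = \frac{562745}{17 \left(26722 - 3100\right)} = \frac{562745}{17 \cdot 23622} = \frac{562745}{17} \cdot \frac{1}{23622} = \frac{562745}{401574}$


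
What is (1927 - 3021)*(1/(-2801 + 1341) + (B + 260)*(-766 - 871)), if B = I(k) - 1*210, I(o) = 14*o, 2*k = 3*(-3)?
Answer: -16995431673/730 ≈ -2.3281e+7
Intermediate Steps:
k = -9/2 (k = (3*(-3))/2 = (½)*(-9) = -9/2 ≈ -4.5000)
B = -273 (B = 14*(-9/2) - 1*210 = -63 - 210 = -273)
(1927 - 3021)*(1/(-2801 + 1341) + (B + 260)*(-766 - 871)) = (1927 - 3021)*(1/(-2801 + 1341) + (-273 + 260)*(-766 - 871)) = -1094*(1/(-1460) - 13*(-1637)) = -1094*(-1/1460 + 21281) = -1094*31070259/1460 = -16995431673/730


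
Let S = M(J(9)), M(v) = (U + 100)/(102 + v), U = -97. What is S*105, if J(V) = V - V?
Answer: 105/34 ≈ 3.0882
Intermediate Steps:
J(V) = 0
M(v) = 3/(102 + v) (M(v) = (-97 + 100)/(102 + v) = 3/(102 + v))
S = 1/34 (S = 3/(102 + 0) = 3/102 = 3*(1/102) = 1/34 ≈ 0.029412)
S*105 = (1/34)*105 = 105/34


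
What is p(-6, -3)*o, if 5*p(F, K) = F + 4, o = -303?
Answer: 606/5 ≈ 121.20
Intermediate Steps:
p(F, K) = ⅘ + F/5 (p(F, K) = (F + 4)/5 = (4 + F)/5 = ⅘ + F/5)
p(-6, -3)*o = (⅘ + (⅕)*(-6))*(-303) = (⅘ - 6/5)*(-303) = -⅖*(-303) = 606/5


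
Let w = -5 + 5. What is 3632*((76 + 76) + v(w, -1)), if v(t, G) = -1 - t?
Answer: 548432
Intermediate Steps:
w = 0
3632*((76 + 76) + v(w, -1)) = 3632*((76 + 76) + (-1 - 1*0)) = 3632*(152 + (-1 + 0)) = 3632*(152 - 1) = 3632*151 = 548432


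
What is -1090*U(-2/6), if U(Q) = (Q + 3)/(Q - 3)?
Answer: 872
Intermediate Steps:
U(Q) = (3 + Q)/(-3 + Q)
-1090*U(-2/6) = -1090*(3 - 2/6)/(-3 - 2/6) = -1090*(3 - 2*⅙)/(-3 - 2*⅙) = -1090*(3 - ⅓)/(-3 - ⅓) = -1090*8/((-10/3)*3) = -(-327)*8/3 = -1090*(-⅘) = 872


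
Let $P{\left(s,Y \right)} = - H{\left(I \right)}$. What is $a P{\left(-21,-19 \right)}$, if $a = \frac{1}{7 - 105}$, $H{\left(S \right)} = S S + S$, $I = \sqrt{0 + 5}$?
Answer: $\frac{5}{98} + \frac{\sqrt{5}}{98} \approx 0.073837$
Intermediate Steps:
$I = \sqrt{5} \approx 2.2361$
$H{\left(S \right)} = S + S^{2}$ ($H{\left(S \right)} = S^{2} + S = S + S^{2}$)
$a = - \frac{1}{98}$ ($a = \frac{1}{-98} = - \frac{1}{98} \approx -0.010204$)
$P{\left(s,Y \right)} = - \sqrt{5} \left(1 + \sqrt{5}\right)$
$a P{\left(-21,-19 \right)} = - \frac{-5 - \sqrt{5}}{98} = \frac{5}{98} + \frac{\sqrt{5}}{98}$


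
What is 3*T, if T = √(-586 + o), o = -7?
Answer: 3*I*√593 ≈ 73.055*I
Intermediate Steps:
T = I*√593 (T = √(-586 - 7) = √(-593) = I*√593 ≈ 24.352*I)
3*T = 3*(I*√593) = 3*I*√593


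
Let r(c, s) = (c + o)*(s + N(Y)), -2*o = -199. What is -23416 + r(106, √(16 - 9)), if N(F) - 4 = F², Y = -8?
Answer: -9442 + 411*√7/2 ≈ -8898.3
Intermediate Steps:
o = 199/2 (o = -½*(-199) = 199/2 ≈ 99.500)
N(F) = 4 + F²
r(c, s) = (68 + s)*(199/2 + c) (r(c, s) = (c + 199/2)*(s + (4 + (-8)²)) = (199/2 + c)*(s + (4 + 64)) = (199/2 + c)*(s + 68) = (199/2 + c)*(68 + s) = (68 + s)*(199/2 + c))
-23416 + r(106, √(16 - 9)) = -23416 + (6766 + 68*106 + 199*√(16 - 9)/2 + 106*√(16 - 9)) = -23416 + (6766 + 7208 + 199*√7/2 + 106*√7) = -23416 + (13974 + 411*√7/2) = -9442 + 411*√7/2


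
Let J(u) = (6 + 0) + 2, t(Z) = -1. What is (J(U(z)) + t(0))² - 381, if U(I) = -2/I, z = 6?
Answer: -332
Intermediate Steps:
J(u) = 8 (J(u) = 6 + 2 = 8)
(J(U(z)) + t(0))² - 381 = (8 - 1)² - 381 = 7² - 381 = 49 - 381 = -332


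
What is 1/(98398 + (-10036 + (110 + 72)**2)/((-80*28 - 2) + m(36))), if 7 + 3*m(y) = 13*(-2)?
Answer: 751/73889202 ≈ 1.0164e-5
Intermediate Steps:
m(y) = -11 (m(y) = -7/3 + (13*(-2))/3 = -7/3 + (1/3)*(-26) = -7/3 - 26/3 = -11)
1/(98398 + (-10036 + (110 + 72)**2)/((-80*28 - 2) + m(36))) = 1/(98398 + (-10036 + (110 + 72)**2)/((-80*28 - 2) - 11)) = 1/(98398 + (-10036 + 182**2)/((-2240 - 2) - 11)) = 1/(98398 + (-10036 + 33124)/(-2242 - 11)) = 1/(98398 + 23088/(-2253)) = 1/(98398 + 23088*(-1/2253)) = 1/(98398 - 7696/751) = 1/(73889202/751) = 751/73889202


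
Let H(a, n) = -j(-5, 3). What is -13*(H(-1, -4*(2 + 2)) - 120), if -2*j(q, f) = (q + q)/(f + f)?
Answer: 9425/6 ≈ 1570.8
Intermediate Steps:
j(q, f) = -q/(2*f) (j(q, f) = -(q + q)/(2*(f + f)) = -2*q/(2*(2*f)) = -2*q*1/(2*f)/2 = -q/(2*f))
H(a, n) = -⅚ (H(a, n) = -(-1)*(-5)/(2*3) = -1*⅚ = -⅚)
-13*(H(-1, -4*(2 + 2)) - 120) = -13*(-⅚ - 120) = -13*(-725/6) = 9425/6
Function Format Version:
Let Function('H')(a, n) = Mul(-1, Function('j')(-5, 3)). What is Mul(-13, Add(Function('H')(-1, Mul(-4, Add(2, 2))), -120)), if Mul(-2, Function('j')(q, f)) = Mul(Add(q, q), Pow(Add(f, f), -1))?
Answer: Rational(9425, 6) ≈ 1570.8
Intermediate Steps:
Function('j')(q, f) = Mul(Rational(-1, 2), q, Pow(f, -1)) (Function('j')(q, f) = Mul(Rational(-1, 2), Mul(Add(q, q), Pow(Add(f, f), -1))) = Mul(Rational(-1, 2), Mul(Mul(2, q), Pow(Mul(2, f), -1))) = Mul(Rational(-1, 2), Mul(Mul(2, q), Mul(Rational(1, 2), Pow(f, -1)))) = Mul(Rational(-1, 2), Mul(q, Pow(f, -1))) = Mul(Rational(-1, 2), q, Pow(f, -1)))
Function('H')(a, n) = Rational(-5, 6) (Function('H')(a, n) = Mul(-1, Mul(Rational(-1, 2), -5, Pow(3, -1))) = Mul(-1, Mul(Rational(-1, 2), -5, Rational(1, 3))) = Mul(-1, Rational(5, 6)) = Rational(-5, 6))
Mul(-13, Add(Function('H')(-1, Mul(-4, Add(2, 2))), -120)) = Mul(-13, Add(Rational(-5, 6), -120)) = Mul(-13, Rational(-725, 6)) = Rational(9425, 6)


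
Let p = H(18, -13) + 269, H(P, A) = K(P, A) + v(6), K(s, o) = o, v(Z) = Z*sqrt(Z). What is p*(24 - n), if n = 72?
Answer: -12288 - 288*sqrt(6) ≈ -12993.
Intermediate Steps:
v(Z) = Z**(3/2)
H(P, A) = A + 6*sqrt(6) (H(P, A) = A + 6**(3/2) = A + 6*sqrt(6))
p = 256 + 6*sqrt(6) (p = (-13 + 6*sqrt(6)) + 269 = 256 + 6*sqrt(6) ≈ 270.70)
p*(24 - n) = (256 + 6*sqrt(6))*(24 - 1*72) = (256 + 6*sqrt(6))*(24 - 72) = (256 + 6*sqrt(6))*(-48) = -12288 - 288*sqrt(6)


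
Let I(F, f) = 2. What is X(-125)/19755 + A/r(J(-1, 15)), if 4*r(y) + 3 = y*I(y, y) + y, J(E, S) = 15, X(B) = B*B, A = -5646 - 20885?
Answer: -69860779/27657 ≈ -2526.0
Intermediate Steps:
A = -26531
X(B) = B²
r(y) = -¾ + 3*y/4 (r(y) = -¾ + (y*2 + y)/4 = -¾ + (2*y + y)/4 = -¾ + (3*y)/4 = -¾ + 3*y/4)
X(-125)/19755 + A/r(J(-1, 15)) = (-125)²/19755 - 26531/(-¾ + (¾)*15) = 15625*(1/19755) - 26531/(-¾ + 45/4) = 3125/3951 - 26531/21/2 = 3125/3951 - 26531*2/21 = 3125/3951 - 53062/21 = -69860779/27657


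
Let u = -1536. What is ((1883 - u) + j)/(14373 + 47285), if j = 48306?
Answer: 51725/61658 ≈ 0.83890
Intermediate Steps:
((1883 - u) + j)/(14373 + 47285) = ((1883 - 1*(-1536)) + 48306)/(14373 + 47285) = ((1883 + 1536) + 48306)/61658 = (3419 + 48306)*(1/61658) = 51725*(1/61658) = 51725/61658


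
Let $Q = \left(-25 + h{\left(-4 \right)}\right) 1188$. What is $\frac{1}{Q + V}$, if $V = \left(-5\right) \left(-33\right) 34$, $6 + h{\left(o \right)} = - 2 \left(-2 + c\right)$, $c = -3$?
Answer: $- \frac{1}{19338} \approx -5.1712 \cdot 10^{-5}$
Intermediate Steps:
$h{\left(o \right)} = 4$ ($h{\left(o \right)} = -6 - 2 \left(-2 - 3\right) = -6 - -10 = -6 + 10 = 4$)
$Q = -24948$ ($Q = \left(-25 + 4\right) 1188 = \left(-21\right) 1188 = -24948$)
$V = 5610$ ($V = 165 \cdot 34 = 5610$)
$\frac{1}{Q + V} = \frac{1}{-24948 + 5610} = \frac{1}{-19338} = - \frac{1}{19338}$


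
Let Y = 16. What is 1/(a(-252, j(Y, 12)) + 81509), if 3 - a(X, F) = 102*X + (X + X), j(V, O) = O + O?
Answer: 1/107720 ≈ 9.2833e-6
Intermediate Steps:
j(V, O) = 2*O
a(X, F) = 3 - 104*X (a(X, F) = 3 - (102*X + (X + X)) = 3 - (102*X + 2*X) = 3 - 104*X)
1/(a(-252, j(Y, 12)) + 81509) = 1/((3 - 104*(-252)) + 81509) = 1/((3 + 26208) + 81509) = 1/(26211 + 81509) = 1/107720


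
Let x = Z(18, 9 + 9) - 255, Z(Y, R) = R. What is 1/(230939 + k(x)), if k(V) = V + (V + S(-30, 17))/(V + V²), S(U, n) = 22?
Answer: 55932/12903624049 ≈ 4.3346e-6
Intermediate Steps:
x = -237 (x = (9 + 9) - 255 = 18 - 255 = -237)
k(V) = V + (22 + V)/(V + V²) (k(V) = V + (V + 22)/(V + V²) = V + (22 + V)/(V + V²))
1/(230939 + k(x)) = 1/(230939 + (22 - 237 + (-237)² + (-237)³)/((-237)*(1 - 237))) = 1/(230939 - 1/237*(22 - 237 + 56169 - 13312053)/(-236)) = 1/(230939 - 1/237*(-1/236)*(-13256099)) = 1/(230939 - 13256099/55932) = 1/(12903624049/55932) = 55932/12903624049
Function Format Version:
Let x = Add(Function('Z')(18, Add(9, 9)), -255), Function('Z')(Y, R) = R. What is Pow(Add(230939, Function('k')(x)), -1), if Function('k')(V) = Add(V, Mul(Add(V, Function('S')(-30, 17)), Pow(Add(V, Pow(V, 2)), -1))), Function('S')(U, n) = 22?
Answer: Rational(55932, 12903624049) ≈ 4.3346e-6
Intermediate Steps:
x = -237 (x = Add(Add(9, 9), -255) = Add(18, -255) = -237)
Function('k')(V) = Add(V, Mul(Pow(Add(V, Pow(V, 2)), -1), Add(22, V))) (Function('k')(V) = Add(V, Mul(Add(V, 22), Pow(Add(V, Pow(V, 2)), -1))) = Add(V, Mul(Add(22, V), Pow(Add(V, Pow(V, 2)), -1))) = Add(V, Mul(Pow(Add(V, Pow(V, 2)), -1), Add(22, V))))
Pow(Add(230939, Function('k')(x)), -1) = Pow(Add(230939, Mul(Pow(-237, -1), Pow(Add(1, -237), -1), Add(22, -237, Pow(-237, 2), Pow(-237, 3)))), -1) = Pow(Add(230939, Mul(Rational(-1, 237), Pow(-236, -1), Add(22, -237, 56169, -13312053))), -1) = Pow(Add(230939, Mul(Rational(-1, 237), Rational(-1, 236), -13256099)), -1) = Pow(Add(230939, Rational(-13256099, 55932)), -1) = Pow(Rational(12903624049, 55932), -1) = Rational(55932, 12903624049)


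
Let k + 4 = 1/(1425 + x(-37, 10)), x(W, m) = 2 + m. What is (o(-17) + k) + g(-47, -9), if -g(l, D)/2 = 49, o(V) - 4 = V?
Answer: -165254/1437 ≈ -115.00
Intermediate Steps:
o(V) = 4 + V
g(l, D) = -98 (g(l, D) = -2*49 = -98)
k = -5747/1437 (k = -4 + 1/(1425 + (2 + 10)) = -4 + 1/(1425 + 12) = -4 + 1/1437 = -5747/1437 ≈ -3.9993)
(o(-17) + k) + g(-47, -9) = ((4 - 17) - 5747/1437) - 98 = (-13 - 5747/1437) - 98 = -24428/1437 - 98 = -165254/1437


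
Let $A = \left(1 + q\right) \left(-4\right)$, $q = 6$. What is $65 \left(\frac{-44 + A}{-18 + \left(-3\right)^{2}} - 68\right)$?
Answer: $-3900$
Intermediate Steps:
$A = -28$ ($A = \left(1 + 6\right) \left(-4\right) = 7 \left(-4\right) = -28$)
$65 \left(\frac{-44 + A}{-18 + \left(-3\right)^{2}} - 68\right) = 65 \left(\frac{-44 - 28}{-18 + \left(-3\right)^{2}} - 68\right) = 65 \left(- \frac{72}{-18 + 9} - 68\right) = 65 \left(- \frac{72}{-9} - 68\right) = 65 \left(\left(-72\right) \left(- \frac{1}{9}\right) - 68\right) = 65 \left(8 - 68\right) = 65 \left(-60\right) = -3900$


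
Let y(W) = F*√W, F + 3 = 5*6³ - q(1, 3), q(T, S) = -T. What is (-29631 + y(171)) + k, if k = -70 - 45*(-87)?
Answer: -25786 + 3234*√19 ≈ -11689.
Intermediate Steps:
k = 3845 (k = -70 + 3915 = 3845)
F = 1078 (F = -3 + (5*6³ - (-1)) = -3 + (5*216 - 1*(-1)) = -3 + (1080 + 1) = -3 + 1081 = 1078)
y(W) = 1078*√W
(-29631 + y(171)) + k = (-29631 + 1078*√171) + 3845 = (-29631 + 1078*(3*√19)) + 3845 = (-29631 + 3234*√19) + 3845 = -25786 + 3234*√19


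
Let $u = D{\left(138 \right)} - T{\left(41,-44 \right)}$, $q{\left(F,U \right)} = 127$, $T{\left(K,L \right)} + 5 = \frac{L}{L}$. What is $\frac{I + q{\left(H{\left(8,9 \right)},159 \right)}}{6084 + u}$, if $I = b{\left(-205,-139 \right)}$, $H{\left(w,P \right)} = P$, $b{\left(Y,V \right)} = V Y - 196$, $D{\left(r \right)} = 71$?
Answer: $\frac{28426}{6159} \approx 4.6154$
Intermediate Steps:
$T{\left(K,L \right)} = -4$ ($T{\left(K,L \right)} = -5 + \frac{L}{L} = -5 + 1 = -4$)
$b{\left(Y,V \right)} = -196 + V Y$
$I = 28299$ ($I = -196 - -28495 = -196 + 28495 = 28299$)
$u = 75$ ($u = 71 - -4 = 71 + 4 = 75$)
$\frac{I + q{\left(H{\left(8,9 \right)},159 \right)}}{6084 + u} = \frac{28299 + 127}{6084 + 75} = \frac{28426}{6159}$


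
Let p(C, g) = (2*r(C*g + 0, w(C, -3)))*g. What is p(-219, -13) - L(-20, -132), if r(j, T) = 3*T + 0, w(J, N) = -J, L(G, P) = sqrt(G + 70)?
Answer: -17082 - 5*sqrt(2) ≈ -17089.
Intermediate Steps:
L(G, P) = sqrt(70 + G)
r(j, T) = 3*T
p(C, g) = -6*C*g (p(C, g) = (2*(3*(-C)))*g = (2*(-3*C))*g = (-6*C)*g = -6*C*g)
p(-219, -13) - L(-20, -132) = -6*(-219)*(-13) - sqrt(70 - 20) = -17082 - sqrt(50) = -17082 - 5*sqrt(2)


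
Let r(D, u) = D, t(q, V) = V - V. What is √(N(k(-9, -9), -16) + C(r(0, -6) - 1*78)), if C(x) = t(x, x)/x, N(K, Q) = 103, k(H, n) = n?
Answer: √103 ≈ 10.149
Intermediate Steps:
t(q, V) = 0
C(x) = 0 (C(x) = 0/x = 0)
√(N(k(-9, -9), -16) + C(r(0, -6) - 1*78)) = √(103 + 0) = √103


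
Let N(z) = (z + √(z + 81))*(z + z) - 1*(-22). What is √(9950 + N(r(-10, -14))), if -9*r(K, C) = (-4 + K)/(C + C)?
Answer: √(3230930 - 6*√2914)/18 ≈ 99.855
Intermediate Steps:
r(K, C) = -(-4 + K)/(18*C) (r(K, C) = -(-4 + K)/(9*(C + C)) = -(-4 + K)/(9*(2*C)) = -(-4 + K)*1/(2*C)/9 = -(-4 + K)/(18*C))
N(z) = 22 + 2*z*(z + √(81 + z)) (N(z) = (z + √(81 + z))*(2*z) + 22 = 2*z*(z + √(81 + z)) + 22 = 22 + 2*z*(z + √(81 + z)))
√(9950 + N(r(-10, -14))) = √(9950 + (22 + 2*((1/18)*(4 - 1*(-10))/(-14))² + 2*((1/18)*(4 - 1*(-10))/(-14))*√(81 + (1/18)*(4 - 1*(-10))/(-14)))) = √(9950 + (22 + 2*((1/18)*(-1/14)*(4 + 10))² + 2*((1/18)*(-1/14)*(4 + 10))*√(81 + (1/18)*(-1/14)*(4 + 10)))) = √(9950 + (22 + 2*((1/18)*(-1/14)*14)² + 2*((1/18)*(-1/14)*14)*√(81 + (1/18)*(-1/14)*14))) = √(9950 + (22 + 2*(-1/18)² + 2*(-1/18)*√(81 - 1/18))) = √(9950 + (22 + 2*(1/324) + 2*(-1/18)*√(1457/18))) = √(9950 + (22 + 1/162 + 2*(-1/18)*(√2914/6))) = √(9950 + (22 + 1/162 - √2914/54)) = √(9950 + (3565/162 - √2914/54)) = √(1615465/162 - √2914/54)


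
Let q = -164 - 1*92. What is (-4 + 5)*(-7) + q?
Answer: -263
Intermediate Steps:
q = -256 (q = -164 - 92 = -256)
(-4 + 5)*(-7) + q = (-4 + 5)*(-7) - 256 = 1*(-7) - 256 = -7 - 256 = -263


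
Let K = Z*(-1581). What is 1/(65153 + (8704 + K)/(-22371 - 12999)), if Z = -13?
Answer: 35370/2304432353 ≈ 1.5349e-5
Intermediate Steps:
K = 20553 (K = -13*(-1581) = 20553)
1/(65153 + (8704 + K)/(-22371 - 12999)) = 1/(65153 + (8704 + 20553)/(-22371 - 12999)) = 1/(65153 + 29257/(-35370)) = 1/(65153 + 29257*(-1/35370)) = 1/(65153 - 29257/35370) = 1/(2304432353/35370) = 35370/2304432353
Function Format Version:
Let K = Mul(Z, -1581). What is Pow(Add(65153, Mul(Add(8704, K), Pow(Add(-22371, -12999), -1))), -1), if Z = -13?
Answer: Rational(35370, 2304432353) ≈ 1.5349e-5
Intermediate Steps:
K = 20553 (K = Mul(-13, -1581) = 20553)
Pow(Add(65153, Mul(Add(8704, K), Pow(Add(-22371, -12999), -1))), -1) = Pow(Add(65153, Mul(Add(8704, 20553), Pow(Add(-22371, -12999), -1))), -1) = Pow(Add(65153, Mul(29257, Pow(-35370, -1))), -1) = Pow(Add(65153, Mul(29257, Rational(-1, 35370))), -1) = Pow(Add(65153, Rational(-29257, 35370)), -1) = Pow(Rational(2304432353, 35370), -1) = Rational(35370, 2304432353)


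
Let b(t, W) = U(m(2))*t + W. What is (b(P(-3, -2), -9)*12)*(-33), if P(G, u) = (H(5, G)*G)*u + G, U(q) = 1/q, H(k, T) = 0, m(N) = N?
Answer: 4158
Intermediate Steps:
P(G, u) = G (P(G, u) = (0*G)*u + G = 0*u + G = 0 + G = G)
b(t, W) = W + t/2 (b(t, W) = t/2 + W = W + t/2)
(b(P(-3, -2), -9)*12)*(-33) = ((-9 + (½)*(-3))*12)*(-33) = ((-9 - 3/2)*12)*(-33) = -21/2*12*(-33) = -126*(-33) = 4158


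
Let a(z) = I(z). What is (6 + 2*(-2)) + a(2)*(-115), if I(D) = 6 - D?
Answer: -458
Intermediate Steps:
a(z) = 6 - z
(6 + 2*(-2)) + a(2)*(-115) = (6 + 2*(-2)) + (6 - 1*2)*(-115) = (6 - 4) + (6 - 2)*(-115) = 2 + 4*(-115) = 2 - 460 = -458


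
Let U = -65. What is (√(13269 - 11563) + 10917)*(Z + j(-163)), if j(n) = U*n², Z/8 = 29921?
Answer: -16240314789 - 1487617*√1706 ≈ -1.6302e+10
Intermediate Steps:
Z = 239368 (Z = 8*29921 = 239368)
j(n) = -65*n²
(√(13269 - 11563) + 10917)*(Z + j(-163)) = (√(13269 - 11563) + 10917)*(239368 - 65*(-163)²) = (√1706 + 10917)*(239368 - 65*26569) = (10917 + √1706)*(239368 - 1726985) = (10917 + √1706)*(-1487617) = -16240314789 - 1487617*√1706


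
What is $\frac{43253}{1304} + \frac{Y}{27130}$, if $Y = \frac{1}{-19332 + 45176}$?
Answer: $\frac{473855348976}{14285884795} \approx 33.169$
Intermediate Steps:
$Y = \frac{1}{25844} \approx 3.8694 \cdot 10^{-5}$
$\frac{43253}{1304} + \frac{Y}{27130} = \frac{43253}{1304} + \frac{1}{25844 \cdot 27130} = 43253 \cdot \frac{1}{1304} + \frac{1}{25844} \cdot \frac{1}{27130} = \frac{43253}{1304} + \frac{1}{701147720} = \frac{473855348976}{14285884795}$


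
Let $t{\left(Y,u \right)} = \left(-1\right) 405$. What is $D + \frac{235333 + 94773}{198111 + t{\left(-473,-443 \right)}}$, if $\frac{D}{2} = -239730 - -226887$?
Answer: $- \frac{2538973105}{98853} \approx -25684.0$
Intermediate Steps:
$t{\left(Y,u \right)} = -405$
$D = -25686$ ($D = 2 \left(-239730 - -226887\right) = 2 \left(-239730 + 226887\right) = 2 \left(-12843\right) = -25686$)
$D + \frac{235333 + 94773}{198111 + t{\left(-473,-443 \right)}} = -25686 + \frac{235333 + 94773}{198111 - 405} = -25686 + \frac{330106}{197706} = -25686 + 330106 \cdot \frac{1}{197706} = -25686 + \frac{165053}{98853} = - \frac{2538973105}{98853}$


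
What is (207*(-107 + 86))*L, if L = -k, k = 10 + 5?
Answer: 65205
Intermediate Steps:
k = 15
L = -15 (L = -1*15 = -15)
(207*(-107 + 86))*L = (207*(-107 + 86))*(-15) = (207*(-21))*(-15) = -4347*(-15) = 65205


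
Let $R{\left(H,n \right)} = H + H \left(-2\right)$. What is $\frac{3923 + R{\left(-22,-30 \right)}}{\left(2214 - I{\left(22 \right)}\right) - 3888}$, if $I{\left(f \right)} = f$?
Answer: $- \frac{3945}{1696} \approx -2.3261$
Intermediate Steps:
$R{\left(H,n \right)} = - H$ ($R{\left(H,n \right)} = H - 2 H = - H$)
$\frac{3923 + R{\left(-22,-30 \right)}}{\left(2214 - I{\left(22 \right)}\right) - 3888} = \frac{3923 - -22}{\left(2214 - 22\right) - 3888} = \frac{3923 + 22}{\left(2214 - 22\right) - 3888} = \frac{3945}{2192 - 3888} = \frac{3945}{-1696} = 3945 \left(- \frac{1}{1696}\right) = - \frac{3945}{1696}$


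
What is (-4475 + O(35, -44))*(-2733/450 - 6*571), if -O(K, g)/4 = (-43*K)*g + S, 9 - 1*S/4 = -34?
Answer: 139021106873/150 ≈ 9.2681e+8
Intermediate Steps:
S = 172 (S = 36 - 4*(-34) = 36 + 136 = 172)
O(K, g) = -688 + 172*K*g (O(K, g) = -4*((-43*K)*g + 172) = -4*(-43*K*g + 172) = -4*(172 - 43*K*g) = -688 + 172*K*g)
(-4475 + O(35, -44))*(-2733/450 - 6*571) = (-4475 + (-688 + 172*35*(-44)))*(-2733/450 - 6*571) = (-4475 + (-688 - 264880))*(-2733*1/450 - 3426) = (-4475 - 265568)*(-911/150 - 3426) = -270043*(-514811/150) = 139021106873/150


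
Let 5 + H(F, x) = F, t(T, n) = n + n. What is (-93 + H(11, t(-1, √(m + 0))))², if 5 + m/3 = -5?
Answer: 7569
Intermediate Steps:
m = -30 (m = -15 + 3*(-5) = -15 - 15 = -30)
t(T, n) = 2*n
H(F, x) = -5 + F
(-93 + H(11, t(-1, √(m + 0))))² = (-93 + (-5 + 11))² = (-93 + 6)² = (-87)² = 7569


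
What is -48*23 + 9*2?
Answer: -1086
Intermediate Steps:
-48*23 + 9*2 = -1104 + 18 = -1086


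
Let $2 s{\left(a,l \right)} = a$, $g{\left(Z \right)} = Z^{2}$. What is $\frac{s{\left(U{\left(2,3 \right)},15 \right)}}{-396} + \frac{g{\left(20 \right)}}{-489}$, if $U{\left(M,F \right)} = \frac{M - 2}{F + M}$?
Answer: $- \frac{400}{489} \approx -0.818$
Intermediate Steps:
$U{\left(M,F \right)} = \frac{-2 + M}{F + M}$
$s{\left(a,l \right)} = \frac{a}{2}$
$\frac{s{\left(U{\left(2,3 \right)},15 \right)}}{-396} + \frac{g{\left(20 \right)}}{-489} = \frac{\frac{1}{2} \frac{-2 + 2}{3 + 2}}{-396} + \frac{20^{2}}{-489} = \frac{\frac{1}{5} \cdot 0}{2} \left(- \frac{1}{396}\right) + 400 \left(- \frac{1}{489}\right) = \frac{\frac{1}{5} \cdot 0}{2} \left(- \frac{1}{396}\right) - \frac{400}{489} = \frac{1}{2} \cdot 0 \left(- \frac{1}{396}\right) - \frac{400}{489} = 0 \left(- \frac{1}{396}\right) - \frac{400}{489} = 0 - \frac{400}{489} = - \frac{400}{489}$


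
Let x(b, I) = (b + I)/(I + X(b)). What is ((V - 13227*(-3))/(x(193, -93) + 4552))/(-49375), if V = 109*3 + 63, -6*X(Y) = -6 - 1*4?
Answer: -5489727/30784028750 ≈ -0.00017833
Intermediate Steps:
X(Y) = 5/3 (X(Y) = -(-6 - 1*4)/6 = -(-6 - 4)/6 = -⅙*(-10) = 5/3)
x(b, I) = (I + b)/(5/3 + I) (x(b, I) = (b + I)/(I + 5/3) = (I + b)/(5/3 + I))
V = 390 (V = 327 + 63 = 390)
((V - 13227*(-3))/(x(193, -93) + 4552))/(-49375) = ((390 - 13227*(-3))/(3*(-93 + 193)/(5 + 3*(-93)) + 4552))/(-49375) = ((390 + 39681)/(3*100/(5 - 279) + 4552))*(-1/49375) = (40071/(3*100/(-274) + 4552))*(-1/49375) = (40071/(3*(-1/274)*100 + 4552))*(-1/49375) = (40071/(-150/137 + 4552))*(-1/49375) = (40071/(623474/137))*(-1/49375) = (40071*(137/623474))*(-1/49375) = (5489727/623474)*(-1/49375) = -5489727/30784028750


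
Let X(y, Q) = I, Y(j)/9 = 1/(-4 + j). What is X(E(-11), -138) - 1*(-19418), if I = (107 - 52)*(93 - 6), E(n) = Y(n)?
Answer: 24203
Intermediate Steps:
Y(j) = 9/(-4 + j)
E(n) = 9/(-4 + n)
I = 4785 (I = 55*87 = 4785)
X(y, Q) = 4785
X(E(-11), -138) - 1*(-19418) = 4785 - 1*(-19418) = 4785 + 19418 = 24203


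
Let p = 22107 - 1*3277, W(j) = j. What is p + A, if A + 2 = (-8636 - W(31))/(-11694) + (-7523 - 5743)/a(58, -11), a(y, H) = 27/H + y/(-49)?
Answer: 171798640965/7643978 ≈ 22475.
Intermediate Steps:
a(y, H) = 27/H - y/49 (a(y, H) = 27/H + y*(-1/49) = 27/H - y/49)
p = 18830 (p = 22107 - 3277 = 18830)
A = 27862535225/7643978 (A = -2 + ((-8636 - 1*31)/(-11694) + (-7523 - 5743)/(27/(-11) - 1/49*58)) = -2 + ((-8636 - 31)*(-1/11694) - 13266/(27*(-1/11) - 58/49)) = -2 + (-8667*(-1/11694) - 13266/(-27/11 - 58/49)) = -2 + (2889/3898 - 13266/(-1961/539)) = -2 + (2889/3898 - 13266*(-539/1961)) = -2 + (2889/3898 + 7150374/1961) = -2 + 27877823181/7643978 = 27862535225/7643978 ≈ 3645.0)
p + A = 18830 + 27862535225/7643978 = 171798640965/7643978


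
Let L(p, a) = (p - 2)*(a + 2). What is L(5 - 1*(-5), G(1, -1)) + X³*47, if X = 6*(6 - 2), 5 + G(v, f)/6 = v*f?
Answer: 649456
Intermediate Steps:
G(v, f) = -30 + 6*f*v (G(v, f) = -30 + 6*(v*f) = -30 + 6*(f*v) = -30 + 6*f*v)
X = 24 (X = 6*4 = 24)
L(p, a) = (-2 + p)*(2 + a)
L(5 - 1*(-5), G(1, -1)) + X³*47 = (-4 - 2*(-30 + 6*(-1)*1) + 2*(5 - 1*(-5)) + (-30 + 6*(-1)*1)*(5 - 1*(-5))) + 24³*47 = (-4 - 2*(-30 - 6) + 2*(5 + 5) + (-30 - 6)*(5 + 5)) + 13824*47 = (-4 - 2*(-36) + 2*10 - 36*10) + 649728 = (-4 + 72 + 20 - 360) + 649728 = -272 + 649728 = 649456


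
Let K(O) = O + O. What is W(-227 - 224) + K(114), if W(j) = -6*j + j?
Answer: 2483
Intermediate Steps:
W(j) = -5*j
K(O) = 2*O
W(-227 - 224) + K(114) = -5*(-227 - 224) + 2*114 = -5*(-451) + 228 = 2255 + 228 = 2483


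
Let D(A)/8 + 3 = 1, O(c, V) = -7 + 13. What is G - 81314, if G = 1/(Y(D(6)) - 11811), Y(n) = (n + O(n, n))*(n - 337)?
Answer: -673361235/8281 ≈ -81314.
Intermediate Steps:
O(c, V) = 6
D(A) = -16 (D(A) = -24 + 8*1 = -24 + 8 = -16)
Y(n) = (-337 + n)*(6 + n) (Y(n) = (n + 6)*(n - 337) = (6 + n)*(-337 + n) = (-337 + n)*(6 + n))
G = -1/8281 (G = 1/((-2022 + (-16)**2 - 331*(-16)) - 11811) = 1/((-2022 + 256 + 5296) - 11811) = 1/(3530 - 11811) = 1/(-8281) = -1/8281 ≈ -0.00012076)
G - 81314 = -1/8281 - 81314 = -673361235/8281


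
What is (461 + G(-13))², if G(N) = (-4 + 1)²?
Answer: 220900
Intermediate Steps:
G(N) = 9 (G(N) = (-3)² = 9)
(461 + G(-13))² = (461 + 9)² = 470² = 220900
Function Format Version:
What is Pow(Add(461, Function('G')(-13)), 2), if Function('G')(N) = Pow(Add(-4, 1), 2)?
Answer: 220900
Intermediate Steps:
Function('G')(N) = 9 (Function('G')(N) = Pow(-3, 2) = 9)
Pow(Add(461, Function('G')(-13)), 2) = Pow(Add(461, 9), 2) = Pow(470, 2) = 220900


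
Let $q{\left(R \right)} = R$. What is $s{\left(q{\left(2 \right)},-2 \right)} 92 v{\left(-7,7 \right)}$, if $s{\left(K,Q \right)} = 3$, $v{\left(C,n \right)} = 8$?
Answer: $2208$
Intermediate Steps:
$s{\left(q{\left(2 \right)},-2 \right)} 92 v{\left(-7,7 \right)} = 3 \cdot 92 \cdot 8 = 276 \cdot 8 = 2208$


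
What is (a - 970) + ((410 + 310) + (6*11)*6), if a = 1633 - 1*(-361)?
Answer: 2140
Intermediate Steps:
a = 1994 (a = 1633 + 361 = 1994)
(a - 970) + ((410 + 310) + (6*11)*6) = (1994 - 970) + ((410 + 310) + (6*11)*6) = 1024 + (720 + 66*6) = 1024 + (720 + 396) = 1024 + 1116 = 2140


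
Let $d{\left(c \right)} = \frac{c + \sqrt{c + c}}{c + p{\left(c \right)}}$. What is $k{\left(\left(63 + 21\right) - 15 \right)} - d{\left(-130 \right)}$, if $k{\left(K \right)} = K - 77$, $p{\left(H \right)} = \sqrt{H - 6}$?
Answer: $- \frac{38297}{4259} - \frac{\sqrt{2210}}{4259} - \frac{65 i \sqrt{34}}{4259} + \frac{65 i \sqrt{65}}{4259} \approx -9.0031 + 0.034054 i$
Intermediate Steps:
$p{\left(H \right)} = \sqrt{-6 + H}$
$d{\left(c \right)} = \frac{c + \sqrt{2} \sqrt{c}}{c + \sqrt{-6 + c}}$ ($d{\left(c \right)} = \frac{c + \sqrt{c + c}}{c + \sqrt{-6 + c}} = \frac{c + \sqrt{2 c}}{c + \sqrt{-6 + c}} = \frac{c + \sqrt{2} \sqrt{c}}{c + \sqrt{-6 + c}}$)
$k{\left(K \right)} = -77 + K$
$k{\left(\left(63 + 21\right) - 15 \right)} - d{\left(-130 \right)} = \left(-77 + \left(\left(63 + 21\right) - 15\right)\right) - \frac{-130 + \sqrt{2} \sqrt{-130}}{-130 + \sqrt{-6 - 130}} = \left(-77 + \left(84 - 15\right)\right) - \frac{-130 + \sqrt{2} i \sqrt{130}}{-130 + \sqrt{-136}} = \left(-77 + 69\right) - \frac{-130 + 2 i \sqrt{65}}{-130 + 2 i \sqrt{34}} = -8 - \frac{-130 + 2 i \sqrt{65}}{-130 + 2 i \sqrt{34}}$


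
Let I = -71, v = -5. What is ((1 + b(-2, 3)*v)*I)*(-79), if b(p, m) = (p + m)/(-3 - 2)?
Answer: 11218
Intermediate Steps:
b(p, m) = -m/5 - p/5 (b(p, m) = (m + p)/(-5) = (m + p)*(-1/5) = -m/5 - p/5)
((1 + b(-2, 3)*v)*I)*(-79) = ((1 + (-1/5*3 - 1/5*(-2))*(-5))*(-71))*(-79) = ((1 + (-3/5 + 2/5)*(-5))*(-71))*(-79) = ((1 - 1/5*(-5))*(-71))*(-79) = ((1 + 1)*(-71))*(-79) = (2*(-71))*(-79) = -142*(-79) = 11218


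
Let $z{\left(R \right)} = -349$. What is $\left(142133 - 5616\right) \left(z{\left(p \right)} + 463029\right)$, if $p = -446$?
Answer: $63163685560$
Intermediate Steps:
$\left(142133 - 5616\right) \left(z{\left(p \right)} + 463029\right) = \left(142133 - 5616\right) \left(-349 + 463029\right) = \left(142133 - 5616\right) 462680 = 136517 \cdot 462680 = 63163685560$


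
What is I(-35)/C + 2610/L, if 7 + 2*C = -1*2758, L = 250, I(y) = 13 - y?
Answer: 143853/13825 ≈ 10.405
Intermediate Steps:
C = -2765/2 (C = -7/2 + (-1*2758)/2 = -7/2 + (½)*(-2758) = -7/2 - 1379 = -2765/2 ≈ -1382.5)
I(-35)/C + 2610/L = (13 - 1*(-35))/(-2765/2) + 2610/250 = (13 + 35)*(-2/2765) + 2610*(1/250) = 48*(-2/2765) + 261/25 = -96/2765 + 261/25 = 143853/13825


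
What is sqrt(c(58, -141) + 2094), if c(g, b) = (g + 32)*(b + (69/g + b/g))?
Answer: 2*I*sqrt(2251299)/29 ≈ 103.48*I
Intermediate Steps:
c(g, b) = (32 + g)*(b + 69/g + b/g)
sqrt(c(58, -141) + 2094) = sqrt((2208 + 32*(-141) + 58*(69 + 33*(-141) - 141*58))/58 + 2094) = sqrt((2208 - 4512 + 58*(69 - 4653 - 8178))/58 + 2094) = sqrt((2208 - 4512 + 58*(-12762))/58 + 2094) = sqrt((2208 - 4512 - 740196)/58 + 2094) = sqrt((1/58)*(-742500) + 2094) = sqrt(-371250/29 + 2094) = sqrt(-310524/29) = 2*I*sqrt(2251299)/29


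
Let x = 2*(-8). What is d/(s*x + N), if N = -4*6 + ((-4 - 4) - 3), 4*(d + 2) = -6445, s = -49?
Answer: -6453/2996 ≈ -2.1539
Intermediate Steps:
d = -6453/4 (d = -2 + (¼)*(-6445) = -2 - 6445/4 = -6453/4 ≈ -1613.3)
x = -16
N = -35 (N = -24 + (-8 - 3) = -24 - 11 = -35)
d/(s*x + N) = -6453/(4*(-49*(-16) - 35)) = -6453/(4*(784 - 35)) = -6453/4/749 = -6453/4*1/749 = -6453/2996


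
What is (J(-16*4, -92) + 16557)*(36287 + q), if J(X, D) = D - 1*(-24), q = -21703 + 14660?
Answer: 482204316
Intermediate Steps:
q = -7043
J(X, D) = 24 + D (J(X, D) = D + 24 = 24 + D)
(J(-16*4, -92) + 16557)*(36287 + q) = ((24 - 92) + 16557)*(36287 - 7043) = (-68 + 16557)*29244 = 16489*29244 = 482204316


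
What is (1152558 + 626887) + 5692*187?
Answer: 2843849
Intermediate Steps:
(1152558 + 626887) + 5692*187 = 1779445 + 1064404 = 2843849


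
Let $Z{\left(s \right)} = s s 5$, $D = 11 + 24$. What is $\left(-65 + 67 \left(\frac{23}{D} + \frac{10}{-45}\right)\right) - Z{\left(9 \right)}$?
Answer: $- \frac{138871}{315} \approx -440.86$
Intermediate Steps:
$D = 35$
$Z{\left(s \right)} = 5 s^{2}$ ($Z{\left(s \right)} = s^{2} \cdot 5 = 5 s^{2}$)
$\left(-65 + 67 \left(\frac{23}{D} + \frac{10}{-45}\right)\right) - Z{\left(9 \right)} = \left(-65 + 67 \left(\frac{23}{35} + \frac{10}{-45}\right)\right) - 5 \cdot 9^{2} = \left(-65 + 67 \left(23 \cdot \frac{1}{35} + 10 \left(- \frac{1}{45}\right)\right)\right) - 5 \cdot 81 = \left(-65 + 67 \left(\frac{23}{35} - \frac{2}{9}\right)\right) - 405 = \left(-65 + 67 \cdot \frac{137}{315}\right) - 405 = \left(-65 + \frac{9179}{315}\right) - 405 = - \frac{11296}{315} - 405 = - \frac{138871}{315}$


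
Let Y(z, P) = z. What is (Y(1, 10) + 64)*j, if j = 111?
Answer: 7215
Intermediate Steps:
(Y(1, 10) + 64)*j = (1 + 64)*111 = 65*111 = 7215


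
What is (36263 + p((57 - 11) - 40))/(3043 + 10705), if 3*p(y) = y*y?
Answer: 36275/13748 ≈ 2.6386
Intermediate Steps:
p(y) = y²/3 (p(y) = (y*y)/3 = y²/3)
(36263 + p((57 - 11) - 40))/(3043 + 10705) = (36263 + ((57 - 11) - 40)²/3)/(3043 + 10705) = (36263 + (46 - 40)²/3)/13748 = (36263 + (⅓)*6²)*(1/13748) = (36263 + (⅓)*36)*(1/13748) = (36263 + 12)*(1/13748) = 36275*(1/13748) = 36275/13748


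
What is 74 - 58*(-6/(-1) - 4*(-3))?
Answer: -970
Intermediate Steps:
74 - 58*(-6/(-1) - 4*(-3)) = 74 - 58*(-6*(-1) + 12) = 74 - 58*(6 + 12) = 74 - 58*18 = 74 - 1044 = -970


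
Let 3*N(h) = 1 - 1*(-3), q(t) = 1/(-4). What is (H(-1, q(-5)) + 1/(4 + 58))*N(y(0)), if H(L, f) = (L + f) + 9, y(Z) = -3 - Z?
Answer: 321/31 ≈ 10.355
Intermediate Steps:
q(t) = -¼ (q(t) = 1*(-¼) = -¼)
H(L, f) = 9 + L + f
N(h) = 4/3 (N(h) = (1 - 1*(-3))/3 = (1 + 3)/3 = (⅓)*4 = 4/3)
(H(-1, q(-5)) + 1/(4 + 58))*N(y(0)) = ((9 - 1 - ¼) + 1/(4 + 58))*(4/3) = (31/4 + 1/62)*(4/3) = (963/124)*(4/3) = 321/31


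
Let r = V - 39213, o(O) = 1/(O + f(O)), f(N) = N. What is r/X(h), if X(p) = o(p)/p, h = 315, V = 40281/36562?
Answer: -142255451795625/18281 ≈ -7.7816e+9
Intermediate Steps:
V = 40281/36562 (V = 40281*(1/36562) = 40281/36562 ≈ 1.1017)
o(O) = 1/(2*O) (o(O) = 1/(O + O) = 1/(2*O))
X(p) = 1/(2*p**2) (X(p) = (1/(2*p))/p = 1/(2*p**2))
r = -1433665425/36562 (r = 40281/36562 - 39213 = -1433665425/36562 ≈ -39212.)
r/X(h) = -1433665425/(36562*((1/2)/315**2)) = -1433665425/(36562*((1/2)*(1/99225))) = -1433665425/(36562*1/198450) = -1433665425/36562*198450 = -142255451795625/18281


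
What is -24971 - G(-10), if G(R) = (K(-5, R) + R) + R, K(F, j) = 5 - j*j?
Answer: -24856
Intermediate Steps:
K(F, j) = 5 - j²
G(R) = 5 - R² + 2*R (G(R) = ((5 - R²) + R) + R = (5 + R - R²) + R = 5 - R² + 2*R)
-24971 - G(-10) = -24971 - (5 - 1*(-10)² + 2*(-10)) = -24971 - (5 - 1*100 - 20) = -24971 - (5 - 100 - 20) = -24971 - 1*(-115) = -24971 + 115 = -24856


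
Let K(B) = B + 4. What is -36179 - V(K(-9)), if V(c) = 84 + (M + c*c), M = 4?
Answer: -36292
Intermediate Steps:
K(B) = 4 + B
V(c) = 88 + c² (V(c) = 84 + (4 + c*c) = 84 + (4 + c²) = 88 + c²)
-36179 - V(K(-9)) = -36179 - (88 + (4 - 9)²) = -36179 - (88 + (-5)²) = -36179 - (88 + 25) = -36179 - 1*113 = -36179 - 113 = -36292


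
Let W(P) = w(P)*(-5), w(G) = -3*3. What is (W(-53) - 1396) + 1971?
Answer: 620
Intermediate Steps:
w(G) = -9
W(P) = 45 (W(P) = -9*(-5) = 45)
(W(-53) - 1396) + 1971 = (45 - 1396) + 1971 = -1351 + 1971 = 620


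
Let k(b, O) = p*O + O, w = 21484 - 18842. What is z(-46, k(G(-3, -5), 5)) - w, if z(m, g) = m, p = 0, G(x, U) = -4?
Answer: -2688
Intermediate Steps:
w = 2642
k(b, O) = O (k(b, O) = 0*O + O = 0 + O = O)
z(-46, k(G(-3, -5), 5)) - w = -46 - 1*2642 = -46 - 2642 = -2688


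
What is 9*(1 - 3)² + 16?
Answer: 52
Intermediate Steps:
9*(1 - 3)² + 16 = 9*(-2)² + 16 = 9*4 + 16 = 36 + 16 = 52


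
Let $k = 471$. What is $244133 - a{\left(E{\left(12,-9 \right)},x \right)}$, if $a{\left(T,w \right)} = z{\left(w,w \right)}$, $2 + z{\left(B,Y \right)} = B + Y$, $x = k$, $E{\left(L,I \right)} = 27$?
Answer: $243193$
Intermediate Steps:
$x = 471$
$z{\left(B,Y \right)} = -2 + B + Y$ ($z{\left(B,Y \right)} = -2 + \left(B + Y\right) = -2 + B + Y$)
$a{\left(T,w \right)} = -2 + 2 w$ ($a{\left(T,w \right)} = -2 + w + w = -2 + 2 w$)
$244133 - a{\left(E{\left(12,-9 \right)},x \right)} = 244133 - \left(-2 + 2 \cdot 471\right) = 244133 - \left(-2 + 942\right) = 244133 - 940 = 243193$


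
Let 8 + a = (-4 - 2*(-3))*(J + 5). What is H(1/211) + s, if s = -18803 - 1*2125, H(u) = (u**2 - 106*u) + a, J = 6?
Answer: -931134559/44521 ≈ -20915.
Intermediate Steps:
a = 14 (a = -8 + (-4 - 2*(-3))*(6 + 5) = -8 + (-4 + 6)*11 = -8 + 2*11 = -8 + 22 = 14)
H(u) = 14 + u**2 - 106*u (H(u) = (u**2 - 106*u) + 14 = 14 + u**2 - 106*u)
s = -20928 (s = -18803 - 2125 = -20928)
H(1/211) + s = (14 + (1/211)**2 - 106/211) - 20928 = (14 + (1/211)**2 - 106*1/211) - 20928 = (14 + 1/44521 - 106/211) - 20928 = 600929/44521 - 20928 = -931134559/44521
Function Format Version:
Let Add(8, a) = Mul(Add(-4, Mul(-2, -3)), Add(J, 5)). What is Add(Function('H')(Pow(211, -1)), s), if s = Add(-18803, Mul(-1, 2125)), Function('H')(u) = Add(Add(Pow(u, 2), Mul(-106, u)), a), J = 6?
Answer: Rational(-931134559, 44521) ≈ -20915.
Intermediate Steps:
a = 14 (a = Add(-8, Mul(Add(-4, Mul(-2, -3)), Add(6, 5))) = Add(-8, Mul(Add(-4, 6), 11)) = Add(-8, Mul(2, 11)) = Add(-8, 22) = 14)
Function('H')(u) = Add(14, Pow(u, 2), Mul(-106, u)) (Function('H')(u) = Add(Add(Pow(u, 2), Mul(-106, u)), 14) = Add(14, Pow(u, 2), Mul(-106, u)))
s = -20928 (s = Add(-18803, -2125) = -20928)
Add(Function('H')(Pow(211, -1)), s) = Add(Add(14, Pow(Pow(211, -1), 2), Mul(-106, Pow(211, -1))), -20928) = Add(Add(14, Pow(Rational(1, 211), 2), Mul(-106, Rational(1, 211))), -20928) = Add(Add(14, Rational(1, 44521), Rational(-106, 211)), -20928) = Add(Rational(600929, 44521), -20928) = Rational(-931134559, 44521)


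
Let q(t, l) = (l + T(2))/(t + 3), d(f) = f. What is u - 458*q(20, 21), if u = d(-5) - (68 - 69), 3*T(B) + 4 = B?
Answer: -28214/69 ≈ -408.90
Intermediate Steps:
T(B) = -4/3 + B/3
u = -4 (u = -5 - (68 - 69) = -5 - 1*(-1) = -5 + 1 = -4)
q(t, l) = (-⅔ + l)/(3 + t) (q(t, l) = (l + (-4/3 + (⅓)*2))/(t + 3) = (l + (-4/3 + ⅔))/(3 + t) = (l - ⅔)/(3 + t) = (-⅔ + l)/(3 + t))
u - 458*q(20, 21) = -4 - 458*(-⅔ + 21)/(3 + 20) = -4 - 458*61/(23*3) = -4 - 458*61/69 = -4 - 27938/69 = -28214/69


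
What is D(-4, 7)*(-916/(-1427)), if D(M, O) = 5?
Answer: 4580/1427 ≈ 3.2095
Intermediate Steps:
D(-4, 7)*(-916/(-1427)) = 5*(-916/(-1427)) = 5*(-916*(-1/1427)) = 5*(916/1427) = 4580/1427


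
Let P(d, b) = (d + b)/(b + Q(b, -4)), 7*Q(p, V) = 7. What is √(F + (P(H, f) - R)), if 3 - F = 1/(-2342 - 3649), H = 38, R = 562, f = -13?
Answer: I*√80553769827/11982 ≈ 23.687*I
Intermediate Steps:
Q(p, V) = 1 (Q(p, V) = (⅐)*7 = 1)
P(d, b) = (b + d)/(1 + b) (P(d, b) = (d + b)/(b + 1) = (b + d)/(1 + b))
F = 17974/5991 (F = 3 - 1/(-2342 - 3649) = 3 - 1/(-5991) = 3 - 1*(-1/5991) = 3 + 1/5991 = 17974/5991 ≈ 3.0002)
√(F + (P(H, f) - R)) = √(17974/5991 + ((-13 + 38)/(1 - 13) - 1*562)) = √(17974/5991 + (25/(-12) - 562)) = √(17974/5991 + (-1/12*25 - 562)) = √(17974/5991 + (-25/12 - 562)) = √(17974/5991 - 6769/12) = √(-13445797/23964) = I*√80553769827/11982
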